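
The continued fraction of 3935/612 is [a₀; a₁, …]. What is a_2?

3935 = 6·612 + 263   →  a_0 = 6
612 = 2·263 + 86   →  a_1 = 2
263 = 3·86 + 5   →  a_2 = 3

3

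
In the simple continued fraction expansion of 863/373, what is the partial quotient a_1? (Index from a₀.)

863 = 2·373 + 117   →  a_0 = 2
373 = 3·117 + 22   →  a_1 = 3

3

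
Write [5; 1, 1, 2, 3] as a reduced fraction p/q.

95/17

Fold from the inside: start with 3/1.
  2 + 1/3 = 7/3
  1 + 3/7 = 10/7
  1 + 7/10 = 17/10
  5 + 10/17 = 95/17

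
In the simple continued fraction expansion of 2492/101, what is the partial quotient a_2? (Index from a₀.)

2492 = 24·101 + 68   →  a_0 = 24
101 = 1·68 + 33   →  a_1 = 1
68 = 2·33 + 2   →  a_2 = 2

2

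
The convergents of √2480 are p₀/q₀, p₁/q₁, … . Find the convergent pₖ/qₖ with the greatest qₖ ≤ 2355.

√2480 = [49; 1, 3, 1, 98, …] (period length 4).
Convergents:
  p_0/q_0 = 49/1
  p_1/q_1 = 50/1
  p_2/q_2 = 199/4
  p_3/q_3 = 249/5
  p_4/q_4 = 24601/494
  p_5/q_5 = 24850/499
  p_6/q_6 = 99151/1991
  p_7/q_7 = 124001/2490
q_6 = 1991 ≤ 2355 < 2490 = q_7, so the answer is 99151/1991.

99151/1991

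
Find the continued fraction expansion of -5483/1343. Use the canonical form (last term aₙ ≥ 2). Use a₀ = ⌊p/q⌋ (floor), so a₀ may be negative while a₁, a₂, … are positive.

[-5; 1, 11, 10, 11]

-5483 = -5*1343 + 1232
1343 = 1*1232 + 111
1232 = 11*111 + 11
111 = 10*11 + 1
11 = 11*1 + 0  (stop)
So -5483/1343 = [-5; 1, 11, 10, 11].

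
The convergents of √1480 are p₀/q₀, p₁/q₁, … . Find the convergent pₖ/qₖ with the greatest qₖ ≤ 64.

654/17

√1480 = [38; 2, 8, 19, 8, 2, 76, …] (period length 6).
Convergents:
  p_0/q_0 = 38/1
  p_1/q_1 = 77/2
  p_2/q_2 = 654/17
  p_3/q_3 = 12503/325
q_2 = 17 ≤ 64 < 325 = q_3, so the answer is 654/17.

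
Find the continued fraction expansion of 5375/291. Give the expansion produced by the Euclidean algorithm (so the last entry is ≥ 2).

5375 = 18×291 + 137
291 = 2×137 + 17
137 = 8×17 + 1
17 = 17×1 + 0  (stop)
So 5375/291 = [18; 2, 8, 17].

[18; 2, 8, 17]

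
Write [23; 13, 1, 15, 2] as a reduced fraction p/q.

Using pₖ = aₖpₖ₋₁ + pₖ₋₂ and qₖ = aₖqₖ₋₁ + qₖ₋₂:
  k=0: a=23, p=23, q=1
  k=1: a=13, p=300, q=13
  k=2: a=1, p=323, q=14
  k=3: a=15, p=5145, q=223
  k=4: a=2, p=10613, q=460

10613/460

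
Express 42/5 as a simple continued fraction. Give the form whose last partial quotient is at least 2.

42 = 8×5 + 2
5 = 2×2 + 1
2 = 2×1 + 0  (stop)
So 42/5 = [8; 2, 2].

[8; 2, 2]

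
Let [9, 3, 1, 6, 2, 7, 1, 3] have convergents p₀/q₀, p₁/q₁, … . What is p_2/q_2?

37/4

Using pₖ = aₖpₖ₋₁ + pₖ₋₂, qₖ = aₖqₖ₋₁ + qₖ₋₂ (with p₋₁=1, p₋₂=0, q₋₁=0, q₋₂=1):
  k=0: a=9, p=9, q=1
  k=1: a=3, p=28, q=3
  k=2: a=1, p=37, q=4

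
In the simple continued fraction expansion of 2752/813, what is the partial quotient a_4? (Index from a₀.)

2

2752 = 3·813 + 313   →  a_0 = 3
813 = 2·313 + 187   →  a_1 = 2
313 = 1·187 + 126   →  a_2 = 1
187 = 1·126 + 61   →  a_3 = 1
126 = 2·61 + 4   →  a_4 = 2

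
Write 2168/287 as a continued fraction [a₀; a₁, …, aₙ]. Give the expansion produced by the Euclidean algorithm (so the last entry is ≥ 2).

[7; 1, 1, 4, 7, 1, 3]

2168 = 7×287 + 159
287 = 1×159 + 128
159 = 1×128 + 31
128 = 4×31 + 4
31 = 7×4 + 3
4 = 1×3 + 1
3 = 3×1 + 0  (stop)
So 2168/287 = [7; 1, 1, 4, 7, 1, 3].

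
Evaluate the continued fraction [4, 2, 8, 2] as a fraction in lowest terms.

Using pₖ = aₖpₖ₋₁ + pₖ₋₂ and qₖ = aₖqₖ₋₁ + qₖ₋₂:
  k=0: a=4, p=4, q=1
  k=1: a=2, p=9, q=2
  k=2: a=8, p=76, q=17
  k=3: a=2, p=161, q=36

161/36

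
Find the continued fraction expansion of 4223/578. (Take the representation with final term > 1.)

[7; 3, 3, 1, 3, 3, 1, 2]

4223 = 7×578 + 177
578 = 3×177 + 47
177 = 3×47 + 36
47 = 1×36 + 11
36 = 3×11 + 3
11 = 3×3 + 2
3 = 1×2 + 1
2 = 2×1 + 0  (stop)
So 4223/578 = [7; 3, 3, 1, 3, 3, 1, 2].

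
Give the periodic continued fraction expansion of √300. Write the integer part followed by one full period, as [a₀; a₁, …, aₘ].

a₀ = ⌊√300⌋ = 17.

[17; 3, 8, 3, 34]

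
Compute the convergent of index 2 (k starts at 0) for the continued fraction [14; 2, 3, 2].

Using pₖ = aₖpₖ₋₁ + pₖ₋₂, qₖ = aₖqₖ₋₁ + qₖ₋₂ (with p₋₁=1, p₋₂=0, q₋₁=0, q₋₂=1):
  k=0: a=14, p=14, q=1
  k=1: a=2, p=29, q=2
  k=2: a=3, p=101, q=7

101/7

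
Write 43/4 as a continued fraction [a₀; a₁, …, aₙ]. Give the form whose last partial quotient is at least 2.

[10; 1, 3]

43 = 10×4 + 3
4 = 1×3 + 1
3 = 3×1 + 0  (stop)
So 43/4 = [10; 1, 3].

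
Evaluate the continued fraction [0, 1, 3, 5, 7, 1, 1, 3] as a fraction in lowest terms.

Fold from the inside: start with 3/1.
  1 + 1/3 = 4/3
  1 + 3/4 = 7/4
  7 + 4/7 = 53/7
  5 + 7/53 = 272/53
  3 + 53/272 = 869/272
  1 + 272/869 = 1141/869
  0 + 869/1141 = 869/1141

869/1141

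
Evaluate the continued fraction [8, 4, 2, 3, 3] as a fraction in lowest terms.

839/102

Fold from the inside: start with 3/1.
  3 + 1/3 = 10/3
  2 + 3/10 = 23/10
  4 + 10/23 = 102/23
  8 + 23/102 = 839/102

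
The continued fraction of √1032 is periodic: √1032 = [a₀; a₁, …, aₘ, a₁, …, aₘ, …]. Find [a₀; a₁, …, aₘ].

[32; 8, 64]

a₀ = ⌊√1032⌋ = 32.
With m₀=0, d₀=1 and mₖ₊₁ = dₖaₖ − mₖ, dₖ₊₁ = (n − mₖ₊₁²)/dₖ, aₖ₊₁ = ⌊(a₀+mₖ₊₁)/dₖ₊₁⌋:
  k=1: m=32, d=8, a=8
  k=2: m=32, d=1, a=64
d=1 and a=2a₀=64 at k=2, so the next step gives (m, d) = (32, 8) again — its k=1 value — and the period has length 2.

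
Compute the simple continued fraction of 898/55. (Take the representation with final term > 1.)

898 = 16·55 + 18
55 = 3·18 + 1
18 = 18·1 + 0  (stop)
So 898/55 = [16; 3, 18].

[16; 3, 18]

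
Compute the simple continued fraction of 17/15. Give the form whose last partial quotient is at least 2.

[1; 7, 2]

17 = 1·15 + 2
15 = 7·2 + 1
2 = 2·1 + 0  (stop)
So 17/15 = [1; 7, 2].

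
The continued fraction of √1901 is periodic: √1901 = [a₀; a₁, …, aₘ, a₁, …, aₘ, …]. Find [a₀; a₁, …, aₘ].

a₀ = ⌊√1901⌋ = 43.
With m₀=0, d₀=1 and mₖ₊₁ = dₖaₖ − mₖ, dₖ₊₁ = (n − mₖ₊₁²)/dₖ, aₖ₊₁ = ⌊(a₀+mₖ₊₁)/dₖ₊₁⌋:
  k=1: m=43, d=52, a=1
  k=2: m=9, d=35, a=1
  k=3: m=26, d=35, a=1
  k=4: m=9, d=52, a=1
  k=5: m=43, d=1, a=86
d=1 and a=2a₀=86 at k=5, so the next step gives (m, d) = (43, 52) again — its k=1 value — and the period has length 5.

[43; 1, 1, 1, 1, 86]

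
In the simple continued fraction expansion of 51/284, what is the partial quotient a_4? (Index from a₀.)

3

51 = 0·284 + 51   →  a_0 = 0
284 = 5·51 + 29   →  a_1 = 5
51 = 1·29 + 22   →  a_2 = 1
29 = 1·22 + 7   →  a_3 = 1
22 = 3·7 + 1   →  a_4 = 3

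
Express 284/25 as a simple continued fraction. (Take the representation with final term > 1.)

284 = 11*25 + 9
25 = 2*9 + 7
9 = 1*7 + 2
7 = 3*2 + 1
2 = 2*1 + 0  (stop)
So 284/25 = [11; 2, 1, 3, 2].

[11; 2, 1, 3, 2]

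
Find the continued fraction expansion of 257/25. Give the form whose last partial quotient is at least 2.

257 = 10×25 + 7
25 = 3×7 + 4
7 = 1×4 + 3
4 = 1×3 + 1
3 = 3×1 + 0  (stop)
So 257/25 = [10; 3, 1, 1, 3].

[10; 3, 1, 1, 3]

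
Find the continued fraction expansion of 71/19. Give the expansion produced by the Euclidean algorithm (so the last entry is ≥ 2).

71 = 3×19 + 14
19 = 1×14 + 5
14 = 2×5 + 4
5 = 1×4 + 1
4 = 4×1 + 0  (stop)
So 71/19 = [3; 1, 2, 1, 4].

[3; 1, 2, 1, 4]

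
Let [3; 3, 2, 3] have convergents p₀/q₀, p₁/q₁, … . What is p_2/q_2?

23/7

Using pₖ = aₖpₖ₋₁ + pₖ₋₂, qₖ = aₖqₖ₋₁ + qₖ₋₂ (with p₋₁=1, p₋₂=0, q₋₁=0, q₋₂=1):
  k=0: a=3, p=3, q=1
  k=1: a=3, p=10, q=3
  k=2: a=2, p=23, q=7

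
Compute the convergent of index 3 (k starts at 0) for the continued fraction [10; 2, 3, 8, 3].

Using pₖ = aₖpₖ₋₁ + pₖ₋₂, qₖ = aₖqₖ₋₁ + qₖ₋₂ (with p₋₁=1, p₋₂=0, q₋₁=0, q₋₂=1):
  k=0: a=10, p=10, q=1
  k=1: a=2, p=21, q=2
  k=2: a=3, p=73, q=7
  k=3: a=8, p=605, q=58

605/58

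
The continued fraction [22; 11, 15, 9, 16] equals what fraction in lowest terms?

Fold from the inside: start with 16/1.
  9 + 1/16 = 145/16
  15 + 16/145 = 2191/145
  11 + 145/2191 = 24246/2191
  22 + 2191/24246 = 535603/24246

535603/24246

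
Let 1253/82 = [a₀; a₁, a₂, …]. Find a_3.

1253 = 15·82 + 23   →  a_0 = 15
82 = 3·23 + 13   →  a_1 = 3
23 = 1·13 + 10   →  a_2 = 1
13 = 1·10 + 3   →  a_3 = 1

1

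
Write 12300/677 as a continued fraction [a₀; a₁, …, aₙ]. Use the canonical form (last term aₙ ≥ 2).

[18; 5, 1, 15, 3, 2]

12300 = 18×677 + 114
677 = 5×114 + 107
114 = 1×107 + 7
107 = 15×7 + 2
7 = 3×2 + 1
2 = 2×1 + 0  (stop)
So 12300/677 = [18; 5, 1, 15, 3, 2].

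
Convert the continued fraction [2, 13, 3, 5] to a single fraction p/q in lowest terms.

Using pₖ = aₖpₖ₋₁ + pₖ₋₂ and qₖ = aₖqₖ₋₁ + qₖ₋₂:
  k=0: a=2, p=2, q=1
  k=1: a=13, p=27, q=13
  k=2: a=3, p=83, q=40
  k=3: a=5, p=442, q=213

442/213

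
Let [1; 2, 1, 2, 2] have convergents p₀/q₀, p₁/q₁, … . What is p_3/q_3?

11/8

Using pₖ = aₖpₖ₋₁ + pₖ₋₂, qₖ = aₖqₖ₋₁ + qₖ₋₂ (with p₋₁=1, p₋₂=0, q₋₁=0, q₋₂=1):
  k=0: a=1, p=1, q=1
  k=1: a=2, p=3, q=2
  k=2: a=1, p=4, q=3
  k=3: a=2, p=11, q=8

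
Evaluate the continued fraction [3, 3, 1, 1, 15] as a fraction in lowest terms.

358/109

Using pₖ = aₖpₖ₋₁ + pₖ₋₂ and qₖ = aₖqₖ₋₁ + qₖ₋₂:
  k=0: a=3, p=3, q=1
  k=1: a=3, p=10, q=3
  k=2: a=1, p=13, q=4
  k=3: a=1, p=23, q=7
  k=4: a=15, p=358, q=109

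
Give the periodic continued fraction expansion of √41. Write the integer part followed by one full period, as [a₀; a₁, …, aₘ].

[6; 2, 2, 12]

a₀ = ⌊√41⌋ = 6.
With m₀=0, d₀=1 and mₖ₊₁ = dₖaₖ − mₖ, dₖ₊₁ = (n − mₖ₊₁²)/dₖ, aₖ₊₁ = ⌊(a₀+mₖ₊₁)/dₖ₊₁⌋:
  k=1: m=6, d=5, a=2
  k=2: m=4, d=5, a=2
  k=3: m=6, d=1, a=12
d=1 and a=2a₀=12 at k=3, so the next step gives (m, d) = (6, 5) again — its k=1 value — and the period has length 3.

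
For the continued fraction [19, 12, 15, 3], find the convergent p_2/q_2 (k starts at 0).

3454/181

Using pₖ = aₖpₖ₋₁ + pₖ₋₂, qₖ = aₖqₖ₋₁ + qₖ₋₂ (with p₋₁=1, p₋₂=0, q₋₁=0, q₋₂=1):
  k=0: a=19, p=19, q=1
  k=1: a=12, p=229, q=12
  k=2: a=15, p=3454, q=181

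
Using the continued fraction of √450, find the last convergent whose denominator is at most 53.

297/14

√450 = [21; 4, 1, 2, 4, 2, 1, 4, 42, …] (period length 8).
Convergents:
  p_0/q_0 = 21/1
  p_1/q_1 = 85/4
  p_2/q_2 = 106/5
  p_3/q_3 = 297/14
  p_4/q_4 = 1294/61
q_3 = 14 ≤ 53 < 61 = q_4, so the answer is 297/14.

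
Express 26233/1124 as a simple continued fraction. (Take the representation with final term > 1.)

[23; 2, 1, 19, 19]

26233 = 23*1124 + 381
1124 = 2*381 + 362
381 = 1*362 + 19
362 = 19*19 + 1
19 = 19*1 + 0  (stop)
So 26233/1124 = [23; 2, 1, 19, 19].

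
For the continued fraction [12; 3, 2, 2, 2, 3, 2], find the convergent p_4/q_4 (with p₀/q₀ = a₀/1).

Using pₖ = aₖpₖ₋₁ + pₖ₋₂, qₖ = aₖqₖ₋₁ + qₖ₋₂ (with p₋₁=1, p₋₂=0, q₋₁=0, q₋₂=1):
  k=0: a=12, p=12, q=1
  k=1: a=3, p=37, q=3
  k=2: a=2, p=86, q=7
  k=3: a=2, p=209, q=17
  k=4: a=2, p=504, q=41

504/41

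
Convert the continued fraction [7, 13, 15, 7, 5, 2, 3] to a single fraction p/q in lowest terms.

Using pₖ = aₖpₖ₋₁ + pₖ₋₂ and qₖ = aₖqₖ₋₁ + qₖ₋₂:
  k=0: a=7, p=7, q=1
  k=1: a=13, p=92, q=13
  k=2: a=15, p=1387, q=196
  k=3: a=7, p=9801, q=1385
  k=4: a=5, p=50392, q=7121
  k=5: a=2, p=110585, q=15627
  k=6: a=3, p=382147, q=54002

382147/54002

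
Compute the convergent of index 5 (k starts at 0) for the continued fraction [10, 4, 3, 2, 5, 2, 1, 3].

Using pₖ = aₖpₖ₋₁ + pₖ₋₂, qₖ = aₖqₖ₋₁ + qₖ₋₂ (with p₋₁=1, p₋₂=0, q₋₁=0, q₋₂=1):
  k=0: a=10, p=10, q=1
  k=1: a=4, p=41, q=4
  k=2: a=3, p=133, q=13
  k=3: a=2, p=307, q=30
  k=4: a=5, p=1668, q=163
  k=5: a=2, p=3643, q=356

3643/356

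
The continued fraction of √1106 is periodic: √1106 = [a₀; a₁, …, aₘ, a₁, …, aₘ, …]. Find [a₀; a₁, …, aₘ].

[33; 3, 1, 8, 1, 3, 66]

a₀ = ⌊√1106⌋ = 33.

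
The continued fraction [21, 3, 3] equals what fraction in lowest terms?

213/10

Fold from the inside: start with 3/1.
  3 + 1/3 = 10/3
  21 + 3/10 = 213/10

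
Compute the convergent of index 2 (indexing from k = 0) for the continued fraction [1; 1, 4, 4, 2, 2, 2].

9/5

Using pₖ = aₖpₖ₋₁ + pₖ₋₂, qₖ = aₖqₖ₋₁ + qₖ₋₂ (with p₋₁=1, p₋₂=0, q₋₁=0, q₋₂=1):
  k=0: a=1, p=1, q=1
  k=1: a=1, p=2, q=1
  k=2: a=4, p=9, q=5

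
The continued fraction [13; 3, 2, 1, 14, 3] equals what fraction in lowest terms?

Fold from the inside: start with 3/1.
  14 + 1/3 = 43/3
  1 + 3/43 = 46/43
  2 + 43/46 = 135/46
  3 + 46/135 = 451/135
  13 + 135/451 = 5998/451

5998/451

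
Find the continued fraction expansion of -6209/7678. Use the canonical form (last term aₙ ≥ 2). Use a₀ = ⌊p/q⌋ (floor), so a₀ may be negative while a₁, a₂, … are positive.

[-1; 5, 4, 2, 2, 3, 9, 2]

-6209 = -1·7678 + 1469
7678 = 5·1469 + 333
1469 = 4·333 + 137
333 = 2·137 + 59
137 = 2·59 + 19
59 = 3·19 + 2
19 = 9·2 + 1
2 = 2·1 + 0  (stop)
So -6209/7678 = [-1; 5, 4, 2, 2, 3, 9, 2].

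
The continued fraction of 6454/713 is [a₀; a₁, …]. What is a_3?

1

6454 = 9·713 + 37   →  a_0 = 9
713 = 19·37 + 10   →  a_1 = 19
37 = 3·10 + 7   →  a_2 = 3
10 = 1·7 + 3   →  a_3 = 1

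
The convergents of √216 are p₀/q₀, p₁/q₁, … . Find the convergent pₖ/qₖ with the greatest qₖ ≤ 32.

338/23

√216 = [14; 1, 2, 3, 2, 1, 28, …] (period length 6).
Convergents:
  p_0/q_0 = 14/1
  p_1/q_1 = 15/1
  p_2/q_2 = 44/3
  p_3/q_3 = 147/10
  p_4/q_4 = 338/23
  p_5/q_5 = 485/33
q_4 = 23 ≤ 32 < 33 = q_5, so the answer is 338/23.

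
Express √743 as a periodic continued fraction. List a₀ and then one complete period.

[27; 3, 1, 7, 27, 7, 1, 3, 54]

a₀ = ⌊√743⌋ = 27.
With m₀=0, d₀=1 and mₖ₊₁ = dₖaₖ − mₖ, dₖ₊₁ = (n − mₖ₊₁²)/dₖ, aₖ₊₁ = ⌊(a₀+mₖ₊₁)/dₖ₊₁⌋:
  k=1: m=27, d=14, a=3
  k=2: m=15, d=37, a=1
  k=3: m=22, d=7, a=7
  k=4: m=27, d=2, a=27
  k=5: m=27, d=7, a=7
  k=6: m=22, d=37, a=1
  k=7: m=15, d=14, a=3
  k=8: m=27, d=1, a=54
d=1 and a=2a₀=54 at k=8, so the next step gives (m, d) = (27, 14) again — its k=1 value — and the period has length 8.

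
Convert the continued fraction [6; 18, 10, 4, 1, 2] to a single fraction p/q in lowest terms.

15671/2588

Using pₖ = aₖpₖ₋₁ + pₖ₋₂ and qₖ = aₖqₖ₋₁ + qₖ₋₂:
  k=0: a=6, p=6, q=1
  k=1: a=18, p=109, q=18
  k=2: a=10, p=1096, q=181
  k=3: a=4, p=4493, q=742
  k=4: a=1, p=5589, q=923
  k=5: a=2, p=15671, q=2588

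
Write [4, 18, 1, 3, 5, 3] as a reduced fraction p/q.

Using pₖ = aₖpₖ₋₁ + pₖ₋₂ and qₖ = aₖqₖ₋₁ + qₖ₋₂:
  k=0: a=4, p=4, q=1
  k=1: a=18, p=73, q=18
  k=2: a=1, p=77, q=19
  k=3: a=3, p=304, q=75
  k=4: a=5, p=1597, q=394
  k=5: a=3, p=5095, q=1257

5095/1257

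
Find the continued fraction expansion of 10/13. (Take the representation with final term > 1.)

10 = 0*13 + 10
13 = 1*10 + 3
10 = 3*3 + 1
3 = 3*1 + 0  (stop)
So 10/13 = [0; 1, 3, 3].

[0; 1, 3, 3]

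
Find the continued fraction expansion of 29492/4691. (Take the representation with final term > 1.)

29492 = 6×4691 + 1346
4691 = 3×1346 + 653
1346 = 2×653 + 40
653 = 16×40 + 13
40 = 3×13 + 1
13 = 13×1 + 0  (stop)
So 29492/4691 = [6; 3, 2, 16, 3, 13].

[6; 3, 2, 16, 3, 13]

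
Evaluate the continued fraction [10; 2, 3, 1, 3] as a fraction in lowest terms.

355/34

Fold from the inside: start with 3/1.
  1 + 1/3 = 4/3
  3 + 3/4 = 15/4
  2 + 4/15 = 34/15
  10 + 15/34 = 355/34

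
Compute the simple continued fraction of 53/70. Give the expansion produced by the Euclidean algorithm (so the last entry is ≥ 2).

[0; 1, 3, 8, 2]

53 = 0×70 + 53
70 = 1×53 + 17
53 = 3×17 + 2
17 = 8×2 + 1
2 = 2×1 + 0  (stop)
So 53/70 = [0; 1, 3, 8, 2].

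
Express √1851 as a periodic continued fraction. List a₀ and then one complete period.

[43; 43, 86]

a₀ = ⌊√1851⌋ = 43.
With m₀=0, d₀=1 and mₖ₊₁ = dₖaₖ − mₖ, dₖ₊₁ = (n − mₖ₊₁²)/dₖ, aₖ₊₁ = ⌊(a₀+mₖ₊₁)/dₖ₊₁⌋:
  k=1: m=43, d=2, a=43
  k=2: m=43, d=1, a=86
d=1 and a=2a₀=86 at k=2, so the next step gives (m, d) = (43, 2) again — its k=1 value — and the period has length 2.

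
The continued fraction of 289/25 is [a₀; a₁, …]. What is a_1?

1

289 = 11·25 + 14   →  a_0 = 11
25 = 1·14 + 11   →  a_1 = 1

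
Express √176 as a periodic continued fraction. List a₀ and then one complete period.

a₀ = ⌊√176⌋ = 13.
With m₀=0, d₀=1 and mₖ₊₁ = dₖaₖ − mₖ, dₖ₊₁ = (n − mₖ₊₁²)/dₖ, aₖ₊₁ = ⌊(a₀+mₖ₊₁)/dₖ₊₁⌋:
  k=1: m=13, d=7, a=3
  k=2: m=8, d=16, a=1
  k=3: m=8, d=7, a=3
  k=4: m=13, d=1, a=26
d=1 and a=2a₀=26 at k=4, so the next step gives (m, d) = (13, 7) again — its k=1 value — and the period has length 4.

[13; 3, 1, 3, 26]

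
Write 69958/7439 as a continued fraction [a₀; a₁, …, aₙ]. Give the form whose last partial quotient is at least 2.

69958 = 9*7439 + 3007
7439 = 2*3007 + 1425
3007 = 2*1425 + 157
1425 = 9*157 + 12
157 = 13*12 + 1
12 = 12*1 + 0  (stop)
So 69958/7439 = [9; 2, 2, 9, 13, 12].

[9; 2, 2, 9, 13, 12]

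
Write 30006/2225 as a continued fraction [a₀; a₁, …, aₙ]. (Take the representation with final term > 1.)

[13; 2, 17, 6, 3, 3]

30006 = 13×2225 + 1081
2225 = 2×1081 + 63
1081 = 17×63 + 10
63 = 6×10 + 3
10 = 3×3 + 1
3 = 3×1 + 0  (stop)
So 30006/2225 = [13; 2, 17, 6, 3, 3].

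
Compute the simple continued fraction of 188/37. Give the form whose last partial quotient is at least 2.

188 = 5×37 + 3
37 = 12×3 + 1
3 = 3×1 + 0  (stop)
So 188/37 = [5; 12, 3].

[5; 12, 3]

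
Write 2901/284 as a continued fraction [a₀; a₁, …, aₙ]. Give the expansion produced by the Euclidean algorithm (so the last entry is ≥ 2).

2901 = 10·284 + 61
284 = 4·61 + 40
61 = 1·40 + 21
40 = 1·21 + 19
21 = 1·19 + 2
19 = 9·2 + 1
2 = 2·1 + 0  (stop)
So 2901/284 = [10; 4, 1, 1, 1, 9, 2].

[10; 4, 1, 1, 1, 9, 2]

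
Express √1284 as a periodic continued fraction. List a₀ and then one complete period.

a₀ = ⌊√1284⌋ = 35.
With m₀=0, d₀=1 and mₖ₊₁ = dₖaₖ − mₖ, dₖ₊₁ = (n − mₖ₊₁²)/dₖ, aₖ₊₁ = ⌊(a₀+mₖ₊₁)/dₖ₊₁⌋:
  k=1: m=35, d=59, a=1
  k=2: m=24, d=12, a=4
  k=3: m=24, d=59, a=1
  k=4: m=35, d=1, a=70
d=1 and a=2a₀=70 at k=4, so the next step gives (m, d) = (35, 59) again — its k=1 value — and the period has length 4.

[35; 1, 4, 1, 70]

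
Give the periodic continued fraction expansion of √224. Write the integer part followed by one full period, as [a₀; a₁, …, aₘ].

[14; 1, 28]

a₀ = ⌊√224⌋ = 14.
With m₀=0, d₀=1 and mₖ₊₁ = dₖaₖ − mₖ, dₖ₊₁ = (n − mₖ₊₁²)/dₖ, aₖ₊₁ = ⌊(a₀+mₖ₊₁)/dₖ₊₁⌋:
  k=1: m=14, d=28, a=1
  k=2: m=14, d=1, a=28
d=1 and a=2a₀=28 at k=2, so the next step gives (m, d) = (14, 28) again — its k=1 value — and the period has length 2.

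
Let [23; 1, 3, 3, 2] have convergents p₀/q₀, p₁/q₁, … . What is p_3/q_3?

Using pₖ = aₖpₖ₋₁ + pₖ₋₂, qₖ = aₖqₖ₋₁ + qₖ₋₂ (with p₋₁=1, p₋₂=0, q₋₁=0, q₋₂=1):
  k=0: a=23, p=23, q=1
  k=1: a=1, p=24, q=1
  k=2: a=3, p=95, q=4
  k=3: a=3, p=309, q=13

309/13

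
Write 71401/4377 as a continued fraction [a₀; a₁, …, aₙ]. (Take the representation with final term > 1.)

71401 = 16×4377 + 1369
4377 = 3×1369 + 270
1369 = 5×270 + 19
270 = 14×19 + 4
19 = 4×4 + 3
4 = 1×3 + 1
3 = 3×1 + 0  (stop)
So 71401/4377 = [16; 3, 5, 14, 4, 1, 3].

[16; 3, 5, 14, 4, 1, 3]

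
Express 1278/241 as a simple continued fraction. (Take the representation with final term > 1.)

[5; 3, 3, 3, 7]

1278 = 5*241 + 73
241 = 3*73 + 22
73 = 3*22 + 7
22 = 3*7 + 1
7 = 7*1 + 0  (stop)
So 1278/241 = [5; 3, 3, 3, 7].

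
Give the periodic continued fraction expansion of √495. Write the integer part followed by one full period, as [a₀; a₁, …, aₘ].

a₀ = ⌊√495⌋ = 22.
With m₀=0, d₀=1 and mₖ₊₁ = dₖaₖ − mₖ, dₖ₊₁ = (n − mₖ₊₁²)/dₖ, aₖ₊₁ = ⌊(a₀+mₖ₊₁)/dₖ₊₁⌋:
  k=1: m=22, d=11, a=4
  k=2: m=22, d=1, a=44
d=1 and a=2a₀=44 at k=2, so the next step gives (m, d) = (22, 11) again — its k=1 value — and the period has length 2.

[22; 4, 44]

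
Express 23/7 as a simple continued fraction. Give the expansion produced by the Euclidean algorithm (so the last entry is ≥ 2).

[3; 3, 2]

23 = 3×7 + 2
7 = 3×2 + 1
2 = 2×1 + 0  (stop)
So 23/7 = [3; 3, 2].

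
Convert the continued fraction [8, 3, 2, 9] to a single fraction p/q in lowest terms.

Fold from the inside: start with 9/1.
  2 + 1/9 = 19/9
  3 + 9/19 = 66/19
  8 + 19/66 = 547/66

547/66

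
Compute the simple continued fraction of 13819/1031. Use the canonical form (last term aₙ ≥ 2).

13819 = 13*1031 + 416
1031 = 2*416 + 199
416 = 2*199 + 18
199 = 11*18 + 1
18 = 18*1 + 0  (stop)
So 13819/1031 = [13; 2, 2, 11, 18].

[13; 2, 2, 11, 18]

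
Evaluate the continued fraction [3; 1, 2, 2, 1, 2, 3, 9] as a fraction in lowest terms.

Using pₖ = aₖpₖ₋₁ + pₖ₋₂ and qₖ = aₖqₖ₋₁ + qₖ₋₂:
  k=0: a=3, p=3, q=1
  k=1: a=1, p=4, q=1
  k=2: a=2, p=11, q=3
  k=3: a=2, p=26, q=7
  k=4: a=1, p=37, q=10
  k=5: a=2, p=100, q=27
  k=6: a=3, p=337, q=91
  k=7: a=9, p=3133, q=846

3133/846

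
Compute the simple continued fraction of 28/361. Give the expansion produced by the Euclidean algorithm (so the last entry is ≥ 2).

28 = 0*361 + 28
361 = 12*28 + 25
28 = 1*25 + 3
25 = 8*3 + 1
3 = 3*1 + 0  (stop)
So 28/361 = [0; 12, 1, 8, 3].

[0; 12, 1, 8, 3]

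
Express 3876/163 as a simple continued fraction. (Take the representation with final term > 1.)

[23; 1, 3, 1, 1, 8, 2]

3876 = 23*163 + 127
163 = 1*127 + 36
127 = 3*36 + 19
36 = 1*19 + 17
19 = 1*17 + 2
17 = 8*2 + 1
2 = 2*1 + 0  (stop)
So 3876/163 = [23; 1, 3, 1, 1, 8, 2].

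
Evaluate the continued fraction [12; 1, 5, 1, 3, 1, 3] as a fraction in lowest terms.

Fold from the inside: start with 3/1.
  1 + 1/3 = 4/3
  3 + 3/4 = 15/4
  1 + 4/15 = 19/15
  5 + 15/19 = 110/19
  1 + 19/110 = 129/110
  12 + 110/129 = 1658/129

1658/129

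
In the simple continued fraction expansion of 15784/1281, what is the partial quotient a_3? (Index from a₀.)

6

15784 = 12·1281 + 412   →  a_0 = 12
1281 = 3·412 + 45   →  a_1 = 3
412 = 9·45 + 7   →  a_2 = 9
45 = 6·7 + 3   →  a_3 = 6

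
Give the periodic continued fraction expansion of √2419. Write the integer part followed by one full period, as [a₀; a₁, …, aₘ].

[49; 5, 2, 5, 98]

a₀ = ⌊√2419⌋ = 49.
With m₀=0, d₀=1 and mₖ₊₁ = dₖaₖ − mₖ, dₖ₊₁ = (n − mₖ₊₁²)/dₖ, aₖ₊₁ = ⌊(a₀+mₖ₊₁)/dₖ₊₁⌋:
  k=1: m=49, d=18, a=5
  k=2: m=41, d=41, a=2
  k=3: m=41, d=18, a=5
  k=4: m=49, d=1, a=98
d=1 and a=2a₀=98 at k=4, so the next step gives (m, d) = (49, 18) again — its k=1 value — and the period has length 4.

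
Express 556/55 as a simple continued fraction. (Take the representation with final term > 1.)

[10; 9, 6]

556 = 10·55 + 6
55 = 9·6 + 1
6 = 6·1 + 0  (stop)
So 556/55 = [10; 9, 6].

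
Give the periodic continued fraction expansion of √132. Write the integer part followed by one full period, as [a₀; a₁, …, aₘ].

a₀ = ⌊√132⌋ = 11.
With m₀=0, d₀=1 and mₖ₊₁ = dₖaₖ − mₖ, dₖ₊₁ = (n − mₖ₊₁²)/dₖ, aₖ₊₁ = ⌊(a₀+mₖ₊₁)/dₖ₊₁⌋:
  k=1: m=11, d=11, a=2
  k=2: m=11, d=1, a=22
d=1 and a=2a₀=22 at k=2, so the next step gives (m, d) = (11, 11) again — its k=1 value — and the period has length 2.

[11; 2, 22]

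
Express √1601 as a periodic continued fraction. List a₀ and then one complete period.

a₀ = ⌊√1601⌋ = 40.
With m₀=0, d₀=1 and mₖ₊₁ = dₖaₖ − mₖ, dₖ₊₁ = (n − mₖ₊₁²)/dₖ, aₖ₊₁ = ⌊(a₀+mₖ₊₁)/dₖ₊₁⌋:
  k=1: m=40, d=1, a=80
d=1 and a=2a₀=80 at k=1, so the next step gives (m, d) = (40, 1) again — its k=1 value — and the period has length 1.

[40; 80]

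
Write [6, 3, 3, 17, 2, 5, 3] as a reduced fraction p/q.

39158/6215

Using pₖ = aₖpₖ₋₁ + pₖ₋₂ and qₖ = aₖqₖ₋₁ + qₖ₋₂:
  k=0: a=6, p=6, q=1
  k=1: a=3, p=19, q=3
  k=2: a=3, p=63, q=10
  k=3: a=17, p=1090, q=173
  k=4: a=2, p=2243, q=356
  k=5: a=5, p=12305, q=1953
  k=6: a=3, p=39158, q=6215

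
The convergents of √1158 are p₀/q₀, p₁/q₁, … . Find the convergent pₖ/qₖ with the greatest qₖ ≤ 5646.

78710/2313

√1158 = [34; 34, 68, …] (period length 2).
Convergents:
  p_0/q_0 = 34/1
  p_1/q_1 = 1157/34
  p_2/q_2 = 78710/2313
  p_3/q_3 = 2677297/78676
q_2 = 2313 ≤ 5646 < 78676 = q_3, so the answer is 78710/2313.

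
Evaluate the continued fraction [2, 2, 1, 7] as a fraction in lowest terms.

54/23

Using pₖ = aₖpₖ₋₁ + pₖ₋₂ and qₖ = aₖqₖ₋₁ + qₖ₋₂:
  k=0: a=2, p=2, q=1
  k=1: a=2, p=5, q=2
  k=2: a=1, p=7, q=3
  k=3: a=7, p=54, q=23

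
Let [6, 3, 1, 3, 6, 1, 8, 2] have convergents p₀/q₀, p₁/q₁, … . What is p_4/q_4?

Using pₖ = aₖpₖ₋₁ + pₖ₋₂, qₖ = aₖqₖ₋₁ + qₖ₋₂ (with p₋₁=1, p₋₂=0, q₋₁=0, q₋₂=1):
  k=0: a=6, p=6, q=1
  k=1: a=3, p=19, q=3
  k=2: a=1, p=25, q=4
  k=3: a=3, p=94, q=15
  k=4: a=6, p=589, q=94

589/94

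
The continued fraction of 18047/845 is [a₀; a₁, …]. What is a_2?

18047 = 21·845 + 302   →  a_0 = 21
845 = 2·302 + 241   →  a_1 = 2
302 = 1·241 + 61   →  a_2 = 1

1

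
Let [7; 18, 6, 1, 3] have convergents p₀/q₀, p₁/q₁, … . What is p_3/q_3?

896/127

Using pₖ = aₖpₖ₋₁ + pₖ₋₂, qₖ = aₖqₖ₋₁ + qₖ₋₂ (with p₋₁=1, p₋₂=0, q₋₁=0, q₋₂=1):
  k=0: a=7, p=7, q=1
  k=1: a=18, p=127, q=18
  k=2: a=6, p=769, q=109
  k=3: a=1, p=896, q=127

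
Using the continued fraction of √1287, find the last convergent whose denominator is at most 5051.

√1287 = [35; 1, 6, 1, 70, …] (period length 4).
Convergents:
  p_0/q_0 = 35/1
  p_1/q_1 = 36/1
  p_2/q_2 = 251/7
  p_3/q_3 = 287/8
  p_4/q_4 = 20341/567
  p_5/q_5 = 20628/575
  p_6/q_6 = 144109/4017
  p_7/q_7 = 164737/4592
  p_8/q_8 = 11675699/325457
q_7 = 4592 ≤ 5051 < 325457 = q_8, so the answer is 164737/4592.

164737/4592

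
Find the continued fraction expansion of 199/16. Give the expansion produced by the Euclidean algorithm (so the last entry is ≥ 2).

199 = 12*16 + 7
16 = 2*7 + 2
7 = 3*2 + 1
2 = 2*1 + 0  (stop)
So 199/16 = [12; 2, 3, 2].

[12; 2, 3, 2]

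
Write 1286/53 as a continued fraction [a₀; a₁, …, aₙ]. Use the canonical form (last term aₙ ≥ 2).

1286 = 24·53 + 14
53 = 3·14 + 11
14 = 1·11 + 3
11 = 3·3 + 2
3 = 1·2 + 1
2 = 2·1 + 0  (stop)
So 1286/53 = [24; 3, 1, 3, 1, 2].

[24; 3, 1, 3, 1, 2]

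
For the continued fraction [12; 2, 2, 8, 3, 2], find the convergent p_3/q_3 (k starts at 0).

521/42

Using pₖ = aₖpₖ₋₁ + pₖ₋₂, qₖ = aₖqₖ₋₁ + qₖ₋₂ (with p₋₁=1, p₋₂=0, q₋₁=0, q₋₂=1):
  k=0: a=12, p=12, q=1
  k=1: a=2, p=25, q=2
  k=2: a=2, p=62, q=5
  k=3: a=8, p=521, q=42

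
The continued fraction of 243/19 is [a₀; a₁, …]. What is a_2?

3

243 = 12·19 + 15   →  a_0 = 12
19 = 1·15 + 4   →  a_1 = 1
15 = 3·4 + 3   →  a_2 = 3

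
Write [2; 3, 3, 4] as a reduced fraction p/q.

99/43

Fold from the inside: start with 4/1.
  3 + 1/4 = 13/4
  3 + 4/13 = 43/13
  2 + 13/43 = 99/43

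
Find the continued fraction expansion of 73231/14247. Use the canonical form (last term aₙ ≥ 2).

[5; 7, 7, 3, 1, 6, 1, 8]

73231 = 5·14247 + 1996
14247 = 7·1996 + 275
1996 = 7·275 + 71
275 = 3·71 + 62
71 = 1·62 + 9
62 = 6·9 + 8
9 = 1·8 + 1
8 = 8·1 + 0  (stop)
So 73231/14247 = [5; 7, 7, 3, 1, 6, 1, 8].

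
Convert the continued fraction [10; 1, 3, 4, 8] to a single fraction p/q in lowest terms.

1507/140

Fold from the inside: start with 8/1.
  4 + 1/8 = 33/8
  3 + 8/33 = 107/33
  1 + 33/107 = 140/107
  10 + 107/140 = 1507/140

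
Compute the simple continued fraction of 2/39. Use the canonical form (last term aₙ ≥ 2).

2 = 0×39 + 2
39 = 19×2 + 1
2 = 2×1 + 0  (stop)
So 2/39 = [0; 19, 2].

[0; 19, 2]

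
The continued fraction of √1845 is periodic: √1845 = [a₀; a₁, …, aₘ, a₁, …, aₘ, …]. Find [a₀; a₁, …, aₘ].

a₀ = ⌊√1845⌋ = 42.
With m₀=0, d₀=1 and mₖ₊₁ = dₖaₖ − mₖ, dₖ₊₁ = (n − mₖ₊₁²)/dₖ, aₖ₊₁ = ⌊(a₀+mₖ₊₁)/dₖ₊₁⌋:
  k=1: m=42, d=81, a=1
  k=2: m=39, d=4, a=20
  k=3: m=41, d=41, a=2
  k=4: m=41, d=4, a=20
  k=5: m=39, d=81, a=1
  k=6: m=42, d=1, a=84
d=1 and a=2a₀=84 at k=6, so the next step gives (m, d) = (42, 81) again — its k=1 value — and the period has length 6.

[42; 1, 20, 2, 20, 1, 84]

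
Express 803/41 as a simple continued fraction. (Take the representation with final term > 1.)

803 = 19·41 + 24
41 = 1·24 + 17
24 = 1·17 + 7
17 = 2·7 + 3
7 = 2·3 + 1
3 = 3·1 + 0  (stop)
So 803/41 = [19; 1, 1, 2, 2, 3].

[19; 1, 1, 2, 2, 3]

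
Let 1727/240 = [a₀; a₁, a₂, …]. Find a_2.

9

1727 = 7·240 + 47   →  a_0 = 7
240 = 5·47 + 5   →  a_1 = 5
47 = 9·5 + 2   →  a_2 = 9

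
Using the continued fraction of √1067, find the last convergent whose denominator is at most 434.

12772/391

√1067 = [32; 1, 1, 1, 64, …] (period length 4).
Convergents:
  p_0/q_0 = 32/1
  p_1/q_1 = 33/1
  p_2/q_2 = 65/2
  p_3/q_3 = 98/3
  p_4/q_4 = 6337/194
  p_5/q_5 = 6435/197
  p_6/q_6 = 12772/391
  p_7/q_7 = 19207/588
q_6 = 391 ≤ 434 < 588 = q_7, so the answer is 12772/391.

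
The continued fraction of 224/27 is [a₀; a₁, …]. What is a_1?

3

224 = 8·27 + 8   →  a_0 = 8
27 = 3·8 + 3   →  a_1 = 3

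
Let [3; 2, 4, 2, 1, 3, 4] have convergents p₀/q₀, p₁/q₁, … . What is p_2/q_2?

Using pₖ = aₖpₖ₋₁ + pₖ₋₂, qₖ = aₖqₖ₋₁ + qₖ₋₂ (with p₋₁=1, p₋₂=0, q₋₁=0, q₋₂=1):
  k=0: a=3, p=3, q=1
  k=1: a=2, p=7, q=2
  k=2: a=4, p=31, q=9

31/9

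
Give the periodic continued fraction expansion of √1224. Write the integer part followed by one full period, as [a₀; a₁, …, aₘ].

a₀ = ⌊√1224⌋ = 34.
With m₀=0, d₀=1 and mₖ₊₁ = dₖaₖ − mₖ, dₖ₊₁ = (n − mₖ₊₁²)/dₖ, aₖ₊₁ = ⌊(a₀+mₖ₊₁)/dₖ₊₁⌋:
  k=1: m=34, d=68, a=1
  k=2: m=34, d=1, a=68
d=1 and a=2a₀=68 at k=2, so the next step gives (m, d) = (34, 68) again — its k=1 value — and the period has length 2.

[34; 1, 68]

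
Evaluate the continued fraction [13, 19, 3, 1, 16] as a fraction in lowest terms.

Using pₖ = aₖpₖ₋₁ + pₖ₋₂ and qₖ = aₖqₖ₋₁ + qₖ₋₂:
  k=0: a=13, p=13, q=1
  k=1: a=19, p=248, q=19
  k=2: a=3, p=757, q=58
  k=3: a=1, p=1005, q=77
  k=4: a=16, p=16837, q=1290

16837/1290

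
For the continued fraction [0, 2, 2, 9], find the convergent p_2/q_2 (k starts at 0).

2/5

Using pₖ = aₖpₖ₋₁ + pₖ₋₂, qₖ = aₖqₖ₋₁ + qₖ₋₂ (with p₋₁=1, p₋₂=0, q₋₁=0, q₋₂=1):
  k=0: a=0, p=0, q=1
  k=1: a=2, p=1, q=2
  k=2: a=2, p=2, q=5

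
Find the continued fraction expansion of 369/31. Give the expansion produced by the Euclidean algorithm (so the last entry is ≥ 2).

[11; 1, 9, 3]

369 = 11×31 + 28
31 = 1×28 + 3
28 = 9×3 + 1
3 = 3×1 + 0  (stop)
So 369/31 = [11; 1, 9, 3].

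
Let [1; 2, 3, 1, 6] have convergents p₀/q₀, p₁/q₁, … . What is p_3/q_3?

Using pₖ = aₖpₖ₋₁ + pₖ₋₂, qₖ = aₖqₖ₋₁ + qₖ₋₂ (with p₋₁=1, p₋₂=0, q₋₁=0, q₋₂=1):
  k=0: a=1, p=1, q=1
  k=1: a=2, p=3, q=2
  k=2: a=3, p=10, q=7
  k=3: a=1, p=13, q=9

13/9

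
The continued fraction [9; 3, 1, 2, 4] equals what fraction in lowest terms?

Fold from the inside: start with 4/1.
  2 + 1/4 = 9/4
  1 + 4/9 = 13/9
  3 + 9/13 = 48/13
  9 + 13/48 = 445/48

445/48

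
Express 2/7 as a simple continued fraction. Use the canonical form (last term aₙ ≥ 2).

2 = 0·7 + 2
7 = 3·2 + 1
2 = 2·1 + 0  (stop)
So 2/7 = [0; 3, 2].

[0; 3, 2]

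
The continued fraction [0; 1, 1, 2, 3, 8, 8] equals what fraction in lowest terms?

674/1145

Fold from the inside: start with 8/1.
  8 + 1/8 = 65/8
  3 + 8/65 = 203/65
  2 + 65/203 = 471/203
  1 + 203/471 = 674/471
  1 + 471/674 = 1145/674
  0 + 674/1145 = 674/1145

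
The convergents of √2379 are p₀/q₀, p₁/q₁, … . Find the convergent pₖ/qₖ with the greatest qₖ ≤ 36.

√2379 = [48; 1, 3, 2, 3, 1, 96, …] (period length 6).
Convergents:
  p_0/q_0 = 48/1
  p_1/q_1 = 49/1
  p_2/q_2 = 195/4
  p_3/q_3 = 439/9
  p_4/q_4 = 1512/31
  p_5/q_5 = 1951/40
q_4 = 31 ≤ 36 < 40 = q_5, so the answer is 1512/31.

1512/31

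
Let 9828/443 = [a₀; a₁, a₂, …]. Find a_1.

5

9828 = 22·443 + 82   →  a_0 = 22
443 = 5·82 + 33   →  a_1 = 5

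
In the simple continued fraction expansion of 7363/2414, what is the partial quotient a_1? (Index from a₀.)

19

7363 = 3·2414 + 121   →  a_0 = 3
2414 = 19·121 + 115   →  a_1 = 19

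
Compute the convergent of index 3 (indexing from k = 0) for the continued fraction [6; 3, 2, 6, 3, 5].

Using pₖ = aₖpₖ₋₁ + pₖ₋₂, qₖ = aₖqₖ₋₁ + qₖ₋₂ (with p₋₁=1, p₋₂=0, q₋₁=0, q₋₂=1):
  k=0: a=6, p=6, q=1
  k=1: a=3, p=19, q=3
  k=2: a=2, p=44, q=7
  k=3: a=6, p=283, q=45

283/45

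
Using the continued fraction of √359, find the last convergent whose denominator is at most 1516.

√359 = [18; 1, 17, 1, 36, …] (period length 4).
Convergents:
  p_0/q_0 = 18/1
  p_1/q_1 = 19/1
  p_2/q_2 = 341/18
  p_3/q_3 = 360/19
  p_4/q_4 = 13301/702
  p_5/q_5 = 13661/721
  p_6/q_6 = 245538/12959
q_5 = 721 ≤ 1516 < 12959 = q_6, so the answer is 13661/721.

13661/721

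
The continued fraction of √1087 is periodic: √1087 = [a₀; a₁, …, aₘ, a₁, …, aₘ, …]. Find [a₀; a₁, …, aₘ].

a₀ = ⌊√1087⌋ = 32.
With m₀=0, d₀=1 and mₖ₊₁ = dₖaₖ − mₖ, dₖ₊₁ = (n − mₖ₊₁²)/dₖ, aₖ₊₁ = ⌊(a₀+mₖ₊₁)/dₖ₊₁⌋:
  k=1: m=32, d=63, a=1
  k=2: m=31, d=2, a=31
  k=3: m=31, d=63, a=1
  k=4: m=32, d=1, a=64
d=1 and a=2a₀=64 at k=4, so the next step gives (m, d) = (32, 63) again — its k=1 value — and the period has length 4.

[32; 1, 31, 1, 64]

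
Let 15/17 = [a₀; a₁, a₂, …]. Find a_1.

15 = 0·17 + 15   →  a_0 = 0
17 = 1·15 + 2   →  a_1 = 1

1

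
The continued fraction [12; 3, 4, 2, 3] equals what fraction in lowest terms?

Using pₖ = aₖpₖ₋₁ + pₖ₋₂ and qₖ = aₖqₖ₋₁ + qₖ₋₂:
  k=0: a=12, p=12, q=1
  k=1: a=3, p=37, q=3
  k=2: a=4, p=160, q=13
  k=3: a=2, p=357, q=29
  k=4: a=3, p=1231, q=100

1231/100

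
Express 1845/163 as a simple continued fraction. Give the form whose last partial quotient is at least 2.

1845 = 11×163 + 52
163 = 3×52 + 7
52 = 7×7 + 3
7 = 2×3 + 1
3 = 3×1 + 0  (stop)
So 1845/163 = [11; 3, 7, 2, 3].

[11; 3, 7, 2, 3]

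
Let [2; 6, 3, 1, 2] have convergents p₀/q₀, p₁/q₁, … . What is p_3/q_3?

Using pₖ = aₖpₖ₋₁ + pₖ₋₂, qₖ = aₖqₖ₋₁ + qₖ₋₂ (with p₋₁=1, p₋₂=0, q₋₁=0, q₋₂=1):
  k=0: a=2, p=2, q=1
  k=1: a=6, p=13, q=6
  k=2: a=3, p=41, q=19
  k=3: a=1, p=54, q=25

54/25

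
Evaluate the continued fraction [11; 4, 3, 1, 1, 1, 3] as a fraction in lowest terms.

Fold from the inside: start with 3/1.
  1 + 1/3 = 4/3
  1 + 3/4 = 7/4
  1 + 4/7 = 11/7
  3 + 7/11 = 40/11
  4 + 11/40 = 171/40
  11 + 40/171 = 1921/171

1921/171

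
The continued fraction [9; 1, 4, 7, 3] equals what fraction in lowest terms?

Using pₖ = aₖpₖ₋₁ + pₖ₋₂ and qₖ = aₖqₖ₋₁ + qₖ₋₂:
  k=0: a=9, p=9, q=1
  k=1: a=1, p=10, q=1
  k=2: a=4, p=49, q=5
  k=3: a=7, p=353, q=36
  k=4: a=3, p=1108, q=113

1108/113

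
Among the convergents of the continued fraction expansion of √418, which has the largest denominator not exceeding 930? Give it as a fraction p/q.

√418 = [20; 2, 4, 20, 4, 2, 40, …] (period length 6).
Convergents:
  p_0/q_0 = 20/1
  p_1/q_1 = 41/2
  p_2/q_2 = 184/9
  p_3/q_3 = 3721/182
  p_4/q_4 = 15068/737
  p_5/q_5 = 33857/1656
q_4 = 737 ≤ 930 < 1656 = q_5, so the answer is 15068/737.

15068/737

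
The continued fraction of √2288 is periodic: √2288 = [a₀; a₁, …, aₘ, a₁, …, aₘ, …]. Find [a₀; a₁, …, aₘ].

a₀ = ⌊√2288⌋ = 47.
With m₀=0, d₀=1 and mₖ₊₁ = dₖaₖ − mₖ, dₖ₊₁ = (n − mₖ₊₁²)/dₖ, aₖ₊₁ = ⌊(a₀+mₖ₊₁)/dₖ₊₁⌋:
  k=1: m=47, d=79, a=1
  k=2: m=32, d=16, a=4
  k=3: m=32, d=79, a=1
  k=4: m=47, d=1, a=94
d=1 and a=2a₀=94 at k=4, so the next step gives (m, d) = (47, 79) again — its k=1 value — and the period has length 4.

[47; 1, 4, 1, 94]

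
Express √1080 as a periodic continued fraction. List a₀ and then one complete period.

[32; 1, 6, 3, 6, 1, 64]

a₀ = ⌊√1080⌋ = 32.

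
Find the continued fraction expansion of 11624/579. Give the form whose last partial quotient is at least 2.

11624 = 20×579 + 44
579 = 13×44 + 7
44 = 6×7 + 2
7 = 3×2 + 1
2 = 2×1 + 0  (stop)
So 11624/579 = [20; 13, 6, 3, 2].

[20; 13, 6, 3, 2]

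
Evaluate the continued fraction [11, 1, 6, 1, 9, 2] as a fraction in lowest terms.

1971/166

Using pₖ = aₖpₖ₋₁ + pₖ₋₂ and qₖ = aₖqₖ₋₁ + qₖ₋₂:
  k=0: a=11, p=11, q=1
  k=1: a=1, p=12, q=1
  k=2: a=6, p=83, q=7
  k=3: a=1, p=95, q=8
  k=4: a=9, p=938, q=79
  k=5: a=2, p=1971, q=166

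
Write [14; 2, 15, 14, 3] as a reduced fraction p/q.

19394/1339

Using pₖ = aₖpₖ₋₁ + pₖ₋₂ and qₖ = aₖqₖ₋₁ + qₖ₋₂:
  k=0: a=14, p=14, q=1
  k=1: a=2, p=29, q=2
  k=2: a=15, p=449, q=31
  k=3: a=14, p=6315, q=436
  k=4: a=3, p=19394, q=1339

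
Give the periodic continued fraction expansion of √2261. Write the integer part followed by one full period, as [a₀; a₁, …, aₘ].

a₀ = ⌊√2261⌋ = 47.
With m₀=0, d₀=1 and mₖ₊₁ = dₖaₖ − mₖ, dₖ₊₁ = (n − mₖ₊₁²)/dₖ, aₖ₊₁ = ⌊(a₀+mₖ₊₁)/dₖ₊₁⌋:
  k=1: m=47, d=52, a=1
  k=2: m=5, d=43, a=1
  k=3: m=38, d=19, a=4
  k=4: m=38, d=43, a=1
  k=5: m=5, d=52, a=1
  k=6: m=47, d=1, a=94
d=1 and a=2a₀=94 at k=6, so the next step gives (m, d) = (47, 52) again — its k=1 value — and the period has length 6.

[47; 1, 1, 4, 1, 1, 94]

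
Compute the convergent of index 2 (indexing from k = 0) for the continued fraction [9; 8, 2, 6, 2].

Using pₖ = aₖpₖ₋₁ + pₖ₋₂, qₖ = aₖqₖ₋₁ + qₖ₋₂ (with p₋₁=1, p₋₂=0, q₋₁=0, q₋₂=1):
  k=0: a=9, p=9, q=1
  k=1: a=8, p=73, q=8
  k=2: a=2, p=155, q=17

155/17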